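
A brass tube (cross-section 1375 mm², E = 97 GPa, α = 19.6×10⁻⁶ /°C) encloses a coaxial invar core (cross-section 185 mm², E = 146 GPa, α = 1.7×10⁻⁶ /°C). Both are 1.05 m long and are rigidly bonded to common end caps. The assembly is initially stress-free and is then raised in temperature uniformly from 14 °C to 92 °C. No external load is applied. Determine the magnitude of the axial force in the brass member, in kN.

P ≈ 31.4 kN (compressive in the brass)

Equilibrium of a rigid end plate with no external load gives equal and opposite internal forces ±P in the two members. Since α_{brass} > α_{invar}, heating drives the brass into compression and the invar into tension.
Equating the net (thermal + elastic) strains gives |α₁ − α₂|·ΔT = P·[1/(A₁E₁) + 1/(A₂E₂)].
|α₁ − α₂|·ΔT = 17.9×10⁻⁶ × 78 = 0.001396.
1/(A₁E₁) + 1/(A₂E₂) = 1/(1375×97×10³) + 1/(185×146×10³) = 4.452×10⁻⁸ N⁻¹.
So P = 0.001396 / 4.452×10⁻⁸ = 31.36 kN.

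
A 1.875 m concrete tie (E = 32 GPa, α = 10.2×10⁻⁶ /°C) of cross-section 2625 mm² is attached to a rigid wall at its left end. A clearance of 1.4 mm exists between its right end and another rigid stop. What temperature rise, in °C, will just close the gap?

ΔT ≈ 73.2 °C

Contact occurs when the free expansion equals the gap: αΔT L = 1.4 mm.
ΔT = 1.4 / (10.2×10⁻⁶ × 1875) = 73.2 °C.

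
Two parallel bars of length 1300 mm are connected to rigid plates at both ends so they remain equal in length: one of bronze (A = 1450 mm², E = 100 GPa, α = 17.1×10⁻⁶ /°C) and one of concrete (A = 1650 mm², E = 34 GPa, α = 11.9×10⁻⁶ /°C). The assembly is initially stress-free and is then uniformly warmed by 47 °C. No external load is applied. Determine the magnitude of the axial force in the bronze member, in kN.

P ≈ 9.89 kN (compressive in the bronze)

Both members must finish at the same length. With the larger α, the bronze tends to over-expand; the plates restrain it, putting the bronze in compression and the concrete in tension. With no external load the two internal forces are equal and opposite, magnitude P.
Setting the final lengths equal and cancelling L: (α₁ − α₂)ΔT = P/(A₁E₁) + P/(A₂E₂).
|α₁ − α₂|·ΔT = 5.2×10⁻⁶ × 47 = 0.0002444.
1/(A₁E₁) + 1/(A₂E₂) = 1/(1450×100×10³) + 1/(1650×34×10³) = 2.472×10⁻⁸ N⁻¹.
So P = 0.0002444 / 2.472×10⁻⁸ = 9.886 kN.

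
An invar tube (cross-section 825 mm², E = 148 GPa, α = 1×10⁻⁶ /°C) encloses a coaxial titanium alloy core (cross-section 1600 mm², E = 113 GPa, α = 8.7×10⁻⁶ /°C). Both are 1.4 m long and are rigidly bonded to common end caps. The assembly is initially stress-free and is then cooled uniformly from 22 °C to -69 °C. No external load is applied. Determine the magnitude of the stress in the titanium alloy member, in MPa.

σ ≈ 31.9 MPa (tensile)

The titanium alloy has the larger α, so on cooling it would change length more than the invar if both were free. The rigid plates force a common final length, so the titanium alloy is put into tension and the invar into compression, with equal and opposite forces P (no external load).
Setting the final lengths equal and cancelling L: (α₁ − α₂)ΔT = P/(A₁E₁) + P/(A₂E₂).
|α₁ − α₂|·ΔT = 7.7×10⁻⁶ × 91 = 0.0007007.
1/(A₁E₁) + 1/(A₂E₂) = 1/(825×148×10³) + 1/(1600×113×10³) = 1.372×10⁻⁸ N⁻¹.
P = 0.0007007 / 1.372×10⁻⁸ = 51070 N = 51.07 kN.
σ_{titanium alloy} = P/A₂ = 51070/1600 = 31.92 MPa, tensile.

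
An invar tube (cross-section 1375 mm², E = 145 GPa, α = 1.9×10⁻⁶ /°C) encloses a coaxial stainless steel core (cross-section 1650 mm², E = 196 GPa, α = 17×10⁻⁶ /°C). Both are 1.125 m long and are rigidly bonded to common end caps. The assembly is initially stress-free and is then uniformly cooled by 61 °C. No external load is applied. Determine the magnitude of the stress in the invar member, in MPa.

σ ≈ 82.6 MPa (compressive)

Both members must finish at the same length. With the larger α, the stainless steel tends to over-contract; the plates restrain it, putting the stainless steel in tension and the invar in compression. With no external load the two internal forces are equal and opposite, magnitude P.
Equating the net (thermal + elastic) strains gives |α₁ − α₂|·ΔT = P·[1/(A₁E₁) + 1/(A₂E₂)].
|α₁ − α₂|·ΔT = 15.1×10⁻⁶ × 61 = 0.0009211.
1/(A₁E₁) + 1/(A₂E₂) = 1/(1375×145×10³) + 1/(1650×196×10³) = 8.108×10⁻⁹ N⁻¹.
So P = 0.0009211 / 8.108×10⁻⁹ = 113.6 kN.
σ_{invar} = P/A₁ = 113600/1375 = 82.62 MPa, compressive.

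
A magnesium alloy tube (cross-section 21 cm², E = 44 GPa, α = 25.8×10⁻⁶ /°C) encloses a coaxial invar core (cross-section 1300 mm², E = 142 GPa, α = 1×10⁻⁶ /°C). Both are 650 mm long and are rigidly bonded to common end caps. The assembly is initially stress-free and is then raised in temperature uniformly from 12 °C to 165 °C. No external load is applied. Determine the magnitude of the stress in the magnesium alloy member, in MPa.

σ ≈ 111 MPa (compressive)

Both members must finish at the same length. With the larger α, the magnesium alloy tends to over-expand; the plates restrain it, putting the magnesium alloy in compression and the invar in tension. With no external load the two internal forces are equal and opposite, magnitude P.
Equating the net (thermal + elastic) strains gives |α₁ − α₂|·ΔT = P·[1/(A₁E₁) + 1/(A₂E₂)].
|α₁ − α₂|·ΔT = 24.8×10⁻⁶ × 153 = 0.003794.
1/(A₁E₁) + 1/(A₂E₂) = 1/(2100×44×10³) + 1/(1300×142×10³) = 1.624×10⁻⁸ N⁻¹.
So P = 0.003794 / 1.624×10⁻⁸ = 233.7 kN.
σ_{magnesium alloy} = P/A₁ = 233700/2100 = 111.3 MPa, compressive.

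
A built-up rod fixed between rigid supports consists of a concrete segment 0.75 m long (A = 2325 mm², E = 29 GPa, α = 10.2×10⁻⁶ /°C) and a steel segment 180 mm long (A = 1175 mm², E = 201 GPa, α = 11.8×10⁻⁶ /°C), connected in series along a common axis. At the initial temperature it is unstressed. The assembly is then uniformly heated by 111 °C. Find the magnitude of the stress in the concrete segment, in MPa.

Free thermal expansion of the whole bar: Σ αᵢΔT Lᵢ = 10.2×10⁻⁶×111×750 + 11.8×10⁻⁶×111×180 = 1.085 mm.
Since the ends are fixed, an axial force P builds up, equal in every segment, with P · Σ Lᵢ/(AᵢEᵢ) = δ_free.
Σ Lᵢ/(AᵢEᵢ) = 750/(2325×29×10³) + 180/(1175×201×10³) = 1.189×10⁻⁵ mm/N.
So P = 1.085 / 1.189×10⁻⁵ = 91.28 kN, compressive.
σ_{concrete} = P / A = 91280 / 2325 = 39.26 MPa.

σ ≈ 39.3 MPa (compressive)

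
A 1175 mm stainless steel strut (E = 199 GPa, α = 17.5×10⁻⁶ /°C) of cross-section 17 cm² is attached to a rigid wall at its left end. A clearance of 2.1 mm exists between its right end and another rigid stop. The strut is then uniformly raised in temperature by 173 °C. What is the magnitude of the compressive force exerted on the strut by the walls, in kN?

P ≈ 420 kN

Free thermal elongation = αΔT L = 17.5×10⁻⁶ × 173 × 1175 = 3.557 mm.
The gap closes (δ_free > 2.1 mm) and the wall then resists a further 3.557 − 2.1 = 1.457 mm of expansion.
That suppressed elongation corresponds to σ = E·Δ/L = 199×10³ × 1.457/1175 = 246.8 MPa.
Force on the wall = σA = 246.8 × 1700 mm² = 419.6 kN.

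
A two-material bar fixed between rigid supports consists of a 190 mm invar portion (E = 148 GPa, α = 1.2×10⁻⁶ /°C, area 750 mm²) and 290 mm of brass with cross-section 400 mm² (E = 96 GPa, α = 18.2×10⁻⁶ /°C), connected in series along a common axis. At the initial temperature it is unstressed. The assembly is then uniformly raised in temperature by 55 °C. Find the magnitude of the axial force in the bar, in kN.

Free thermal expansion of the whole bar: Σ αᵢΔT Lᵢ = 1.2×10⁻⁶×55×190 + 18.2×10⁻⁶×55×290 = 0.3028 mm.
The rigid supports impose zero overall length change; the single axial force P common to all segments must satisfy P Σ Lᵢ/(AᵢEᵢ) = δ_free.
Σ Lᵢ/(AᵢEᵢ) = 190/(750×148×10³) + 290/(400×96×10³) = 9.264×10⁻⁶ mm/N.
P = 0.3028 / 9.264×10⁻⁶ = 32690 N = 32.69 kN, compressive.

P ≈ 32.7 kN (compressive)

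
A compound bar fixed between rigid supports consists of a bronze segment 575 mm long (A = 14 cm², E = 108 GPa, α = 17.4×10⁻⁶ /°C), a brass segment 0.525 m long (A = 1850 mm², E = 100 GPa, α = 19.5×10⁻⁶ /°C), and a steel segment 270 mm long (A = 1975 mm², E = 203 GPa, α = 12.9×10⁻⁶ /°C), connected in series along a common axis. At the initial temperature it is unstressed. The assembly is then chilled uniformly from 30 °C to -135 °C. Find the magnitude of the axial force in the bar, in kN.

P ≈ 535 kN (tensile)

Free thermal contraction of the whole bar: Σ αᵢΔT Lᵢ = 17.4×10⁻⁶×165×575 + 19.5×10⁻⁶×165×525 + 12.9×10⁻⁶×165×270 = 3.915 mm.
The rigid supports impose zero overall length change; the single axial force P common to all segments must satisfy P Σ Lᵢ/(AᵢEᵢ) = δ_free.
The series flexibility is Σ Lᵢ/(AᵢEᵢ) = 575/(1400×108×10³) + 525/(1850×100×10³) + 270/(1975×203×10³) = 7.314×10⁻⁶ mm/N.
Hence P = δ_free / Σ(L/AE) = 3.915/7.314×10⁻⁶ = 535.2 kN (tensile).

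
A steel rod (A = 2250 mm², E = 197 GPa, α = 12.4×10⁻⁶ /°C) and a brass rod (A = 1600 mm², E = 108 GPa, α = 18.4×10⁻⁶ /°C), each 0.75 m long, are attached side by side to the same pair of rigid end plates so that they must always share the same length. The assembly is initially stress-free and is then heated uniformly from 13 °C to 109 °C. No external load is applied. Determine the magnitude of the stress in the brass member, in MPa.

Both members must finish at the same length. With the larger α, the brass tends to over-expand; the plates restrain it, putting the brass in compression and the steel in tension. With no external load the two internal forces are equal and opposite, magnitude P.
Setting the final lengths equal and cancelling L: (α₁ − α₂)ΔT = P/(A₁E₁) + P/(A₂E₂).
|α₁ − α₂|·ΔT = 6×10⁻⁶ × 96 = 0.000576.
1/(A₁E₁) + 1/(A₂E₂) = 1/(2250×197×10³) + 1/(1600×108×10³) = 8.043×10⁻⁹ N⁻¹.
So P = 0.000576 / 8.043×10⁻⁹ = 71.61 kN.
σ_{brass} = P/A₂ = 71610/1600 = 44.76 MPa, compressive.

σ ≈ 44.8 MPa (compressive)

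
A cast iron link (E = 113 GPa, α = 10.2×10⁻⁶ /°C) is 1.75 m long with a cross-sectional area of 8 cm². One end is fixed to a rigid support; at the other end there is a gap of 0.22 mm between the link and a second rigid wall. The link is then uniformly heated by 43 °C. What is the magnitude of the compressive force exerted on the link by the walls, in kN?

Unrestrained expansion: δ_free = αΔT L = 10.2×10⁻⁶ × 43 × 1750 = 0.7675 mm.
The gap closes (δ_free > 0.22 mm) and the wall then resists a further 0.7675 − 0.22 = 0.5475 mm of expansion.
That suppressed elongation corresponds to σ = E·Δ/L = 113×10³ × 0.5475/1750 = 35.36 MPa.
P = σA = 35.36 × 800 = 28.28 kN.

P ≈ 28.3 kN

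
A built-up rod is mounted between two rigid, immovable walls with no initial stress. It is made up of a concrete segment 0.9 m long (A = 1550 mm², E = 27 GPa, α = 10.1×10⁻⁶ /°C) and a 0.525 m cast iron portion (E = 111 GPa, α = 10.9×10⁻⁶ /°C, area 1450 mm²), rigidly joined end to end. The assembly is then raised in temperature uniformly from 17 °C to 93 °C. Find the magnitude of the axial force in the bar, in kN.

With the walls removed the bar would change length by δ_free = Σ αᵢΔT Lᵢ = 10.1×10⁻⁶×76×900 + 10.9×10⁻⁶×76×525 = 1.126 mm.
The walls prevent any net length change, so an axial force P (same in every segment) develops. Compatibility: P · Σ Lᵢ/(AᵢEᵢ) = δ_free.
The series flexibility is Σ Lᵢ/(AᵢEᵢ) = 900/(1550×27×10³) + 525/(1450×111×10³) = 2.477×10⁻⁵ mm/N.
Hence P = δ_free / Σ(L/AE) = 1.126/2.477×10⁻⁵ = 45.45 kN (compressive).

P ≈ 45.5 kN (compressive)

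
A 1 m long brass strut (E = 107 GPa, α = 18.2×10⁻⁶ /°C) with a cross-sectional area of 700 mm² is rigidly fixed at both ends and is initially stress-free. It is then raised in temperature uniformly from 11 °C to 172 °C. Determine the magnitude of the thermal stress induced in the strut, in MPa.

σ ≈ 314 MPa (compressive)

The supports are rigid, so the total axial strain is zero. The restrained thermal strain is ε = αΔT = 18.2×10⁻⁶ × 161 = 2930.2×10⁻⁶.
σ = EαΔT = 107×10³ × 18.2×10⁻⁶ × 161 = 313.5 MPa (compressive; the strut is trying to expand).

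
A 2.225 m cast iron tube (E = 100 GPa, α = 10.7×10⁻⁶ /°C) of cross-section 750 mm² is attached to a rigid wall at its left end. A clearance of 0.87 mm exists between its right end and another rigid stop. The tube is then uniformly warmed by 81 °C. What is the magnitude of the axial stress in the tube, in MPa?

Free thermal elongation = αΔT L = 10.7×10⁻⁶ × 81 × 2225 = 1.928 mm.
The gap closes (δ_free > 0.87 mm) and the wall then resists a further 1.928 − 0.87 = 1.058 mm of expansion.
So σ = E(δ_free − g)/L = 100×10³ × 1.058/2225 = 47.57 MPa.

σ ≈ 47.6 MPa (compressive)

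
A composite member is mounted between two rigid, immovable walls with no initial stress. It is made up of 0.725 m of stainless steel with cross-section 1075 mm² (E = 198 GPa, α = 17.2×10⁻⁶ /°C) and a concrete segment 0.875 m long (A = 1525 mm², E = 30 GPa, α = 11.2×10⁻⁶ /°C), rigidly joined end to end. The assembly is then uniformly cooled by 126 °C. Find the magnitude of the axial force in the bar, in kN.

Free thermal contraction of the whole bar: Σ αᵢΔT Lᵢ = 17.2×10⁻⁶×126×725 + 11.2×10⁻⁶×126×875 = 2.806 mm.
Since the ends are fixed, an axial force P builds up, equal in every segment, with P · Σ Lᵢ/(AᵢEᵢ) = δ_free.
The series flexibility is Σ Lᵢ/(AᵢEᵢ) = 725/(1075×198×10³) + 875/(1525×30×10³) = 2.253×10⁻⁵ mm/N.
Hence P = δ_free / Σ(L/AE) = 2.806/2.253×10⁻⁵ = 124.5 kN (tensile).

P ≈ 125 kN (tensile)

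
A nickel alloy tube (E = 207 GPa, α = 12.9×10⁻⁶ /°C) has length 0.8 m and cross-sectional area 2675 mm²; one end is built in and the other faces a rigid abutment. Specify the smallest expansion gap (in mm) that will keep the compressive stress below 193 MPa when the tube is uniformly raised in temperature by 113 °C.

g ≈ 0.42 mm

With no wall the tube would lengthen by αΔT L = 12.9×10⁻⁶ × 113 × 800 = 1.166 mm.
A stress of 193 MPa corresponds to the wall pushing the tube back by σL/E = 193×800/(207×10³) = 0.7459 mm.
So the gap has to take up the difference, g_min = δ_free − σL/E = 1.166 − 0.7459 = 0.4203 mm.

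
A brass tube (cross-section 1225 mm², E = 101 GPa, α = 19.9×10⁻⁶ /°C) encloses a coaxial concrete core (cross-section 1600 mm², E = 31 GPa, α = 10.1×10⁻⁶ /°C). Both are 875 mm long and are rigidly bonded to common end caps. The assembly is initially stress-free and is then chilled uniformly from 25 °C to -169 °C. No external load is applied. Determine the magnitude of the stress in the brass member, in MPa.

Both members must finish at the same length. With the larger α, the brass tends to over-contract; the plates restrain it, putting the brass in tension and the concrete in compression. With no external load the two internal forces are equal and opposite, magnitude P.
Equating the net (thermal + elastic) strains gives |α₁ − α₂|·ΔT = P·[1/(A₁E₁) + 1/(A₂E₂)].
|α₁ − α₂|·ΔT = 9.8×10⁻⁶ × 194 = 0.001901.
1/(A₁E₁) + 1/(A₂E₂) = 1/(1225×101×10³) + 1/(1600×31×10³) = 2.824×10⁻⁸ N⁻¹.
P = 0.001901 / 2.824×10⁻⁸ = 67310 N = 67.31 kN.
σ_{brass} = P/A₁ = 67310/1225 = 54.95 MPa, tensile.

σ ≈ 55 MPa (tensile)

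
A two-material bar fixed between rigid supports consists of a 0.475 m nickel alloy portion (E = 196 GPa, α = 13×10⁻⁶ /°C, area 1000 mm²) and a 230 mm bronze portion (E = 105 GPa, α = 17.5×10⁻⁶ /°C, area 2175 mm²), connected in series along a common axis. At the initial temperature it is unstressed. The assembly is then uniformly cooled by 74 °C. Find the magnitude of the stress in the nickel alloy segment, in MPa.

Free thermal contraction of the whole bar: Σ αᵢΔT Lᵢ = 13×10⁻⁶×74×475 + 17.5×10⁻⁶×74×230 = 0.7548 mm.
The walls prevent any net length change, so an axial force P (same in every segment) develops. Compatibility: P · Σ Lᵢ/(AᵢEᵢ) = δ_free.
Σ Lᵢ/(AᵢEᵢ) = 475/(1000×196×10³) + 230/(2175×105×10³) = 3.431×10⁻⁶ mm/N.
So P = 0.7548 / 3.431×10⁻⁶ = 220 kN, tensile.
σ_{nickel alloy} = P / A = 220000 / 1000 = 220 MPa.

σ ≈ 220 MPa (tensile)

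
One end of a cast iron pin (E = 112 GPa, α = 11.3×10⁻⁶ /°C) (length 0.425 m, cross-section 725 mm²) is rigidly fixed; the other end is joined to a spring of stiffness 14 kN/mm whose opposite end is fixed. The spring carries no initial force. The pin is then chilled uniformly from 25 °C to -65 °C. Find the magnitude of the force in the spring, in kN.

P ≈ 5.64 kN

The unrestrained thermal change is αΔT L = 11.3×10⁻⁶ × 90 × 425 = 0.4322 mm.
With a force P in the spring, the elastic change of the pin is PL/(AE) and that of the spring is P/k; compatibility requires their sum to equal δ_free.
So P = δ_free / [L/(AE) + 1/k] = 0.4322 / [ 425/(725×112×10³) + 1/(14×10³) ].
P = 0.4322 / 7.666×10⁻⁵ = 5638 N.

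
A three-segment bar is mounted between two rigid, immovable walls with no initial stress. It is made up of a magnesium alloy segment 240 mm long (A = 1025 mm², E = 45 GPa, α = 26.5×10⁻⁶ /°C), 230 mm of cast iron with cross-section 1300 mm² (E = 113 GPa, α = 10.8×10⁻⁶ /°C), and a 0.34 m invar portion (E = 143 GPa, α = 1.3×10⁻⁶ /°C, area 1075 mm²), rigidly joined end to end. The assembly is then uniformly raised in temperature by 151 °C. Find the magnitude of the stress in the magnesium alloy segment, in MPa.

σ ≈ 152 MPa (compressive)

Free thermal expansion of the whole bar: Σ αᵢΔT Lᵢ = 26.5×10⁻⁶×151×240 + 10.8×10⁻⁶×151×230 + 1.3×10⁻⁶×151×340 = 1.402 mm.
Since the ends are fixed, an axial force P builds up, equal in every segment, with P · Σ Lᵢ/(AᵢEᵢ) = δ_free.
Σ Lᵢ/(AᵢEᵢ) = 240/(1025×45×10³) + 230/(1300×113×10³) + 340/(1075×143×10³) = 8.981×10⁻⁶ mm/N.
P = 1.402 / 8.981×10⁻⁶ = 156100 N = 156.1 kN, compressive.
σ_{magnesium alloy} = P / A = 156100 / 1025 = 152.3 MPa.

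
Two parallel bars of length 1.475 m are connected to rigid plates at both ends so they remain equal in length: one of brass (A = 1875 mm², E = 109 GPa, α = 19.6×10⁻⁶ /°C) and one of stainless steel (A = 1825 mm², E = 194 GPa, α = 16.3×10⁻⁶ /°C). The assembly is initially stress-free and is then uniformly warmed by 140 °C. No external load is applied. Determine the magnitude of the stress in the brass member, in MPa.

σ ≈ 31.9 MPa (compressive)

The brass has the larger α, so on heating it would change length more than the stainless steel if both were free. The rigid plates force a common final length, so the brass is put into compression and the stainless steel into tension, with equal and opposite forces P (no external load).
Compatibility of the two members (thermal + elastic change equal): (α₁ − α₂)ΔT = P·[1/(A₁E₁) + 1/(A₂E₂)].
|α₁ − α₂|·ΔT = 3.3×10⁻⁶ × 140 = 0.000462.
1/(A₁E₁) + 1/(A₂E₂) = 1/(1875×109×10³) + 1/(1825×194×10³) = 7.717×10⁻⁹ N⁻¹.
So P = 0.000462 / 7.717×10⁻⁹ = 59.86 kN.
σ_{brass} = P/A₁ = 59860/1875 = 31.93 MPa, compressive.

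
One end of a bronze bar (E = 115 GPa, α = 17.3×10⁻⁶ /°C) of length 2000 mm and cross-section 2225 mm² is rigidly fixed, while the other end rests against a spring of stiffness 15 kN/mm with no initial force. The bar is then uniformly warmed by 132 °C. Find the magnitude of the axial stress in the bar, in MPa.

σ ≈ 27.6 MPa (compressive)

The unrestrained thermal change is αΔT L = 17.3×10⁻⁶ × 132 × 2000 = 4.567 mm.
Let P be the compressive force at the spring. The bar shortens elastically by PL/(AE) and the spring compresses by P/k; together these equal δ_free.
So P = δ_free / [L/(AE) + 1/k] = 4.567 / [ 2000/(2225×115×10³) + 1/(15×10³) ].
P = 4.567 / 7.448×10⁻⁵ = 61320 N.
σ = P/A = 61320/2225 = 27.56 MPa.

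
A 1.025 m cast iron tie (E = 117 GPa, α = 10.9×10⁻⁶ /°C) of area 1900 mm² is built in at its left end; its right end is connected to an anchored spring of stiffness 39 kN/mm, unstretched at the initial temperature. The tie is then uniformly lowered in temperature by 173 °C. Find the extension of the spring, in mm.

Free thermal contraction: δ_free = αΔT L = 10.9×10⁻⁶ × 173 × 1025 = 1.933 mm.
With a force P in the spring, the elastic change of the tie is PL/(AE) and that of the spring is P/k; compatibility requires their sum to equal δ_free.
So P = δ_free / [L/(AE) + 1/k] = 1.933 / [ 1025/(1900×117×10³) + 1/(39×10³) ].
P = 1.933 / 3.025×10⁻⁵ = 63890 N.
Spring extension = P/k = 63890/(39×10³) = 1.638 mm.

δ ≈ 1.64 mm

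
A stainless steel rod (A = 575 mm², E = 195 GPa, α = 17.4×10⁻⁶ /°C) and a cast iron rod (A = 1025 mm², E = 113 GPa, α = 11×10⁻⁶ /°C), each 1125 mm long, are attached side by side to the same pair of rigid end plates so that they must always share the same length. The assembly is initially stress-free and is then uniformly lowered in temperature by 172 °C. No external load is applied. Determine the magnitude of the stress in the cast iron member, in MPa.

σ ≈ 61.2 MPa (compressive)

Both members must finish at the same length. With the larger α, the stainless steel tends to over-contract; the plates restrain it, putting the stainless steel in tension and the cast iron in compression. With no external load the two internal forces are equal and opposite, magnitude P.
Setting the final lengths equal and cancelling L: (α₁ − α₂)ΔT = P/(A₁E₁) + P/(A₂E₂).
|α₁ − α₂|·ΔT = 6.4×10⁻⁶ × 172 = 0.001101.
1/(A₁E₁) + 1/(A₂E₂) = 1/(575×195×10³) + 1/(1025×113×10³) = 1.755×10⁻⁸ N⁻¹.
P = 0.001101 / 1.755×10⁻⁸ = 62720 N = 62.72 kN.
σ_{cast iron} = P/A₂ = 62720/1025 = 61.19 MPa, compressive.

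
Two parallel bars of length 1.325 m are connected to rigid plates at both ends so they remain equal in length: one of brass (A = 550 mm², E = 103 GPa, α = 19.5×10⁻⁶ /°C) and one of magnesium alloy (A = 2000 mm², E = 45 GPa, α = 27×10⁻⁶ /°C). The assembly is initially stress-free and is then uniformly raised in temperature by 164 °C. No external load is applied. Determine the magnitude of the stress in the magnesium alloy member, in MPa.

σ ≈ 21.4 MPa (compressive)

Both members must finish at the same length. With the larger α, the magnesium alloy tends to over-expand; the plates restrain it, putting the magnesium alloy in compression and the brass in tension. With no external load the two internal forces are equal and opposite, magnitude P.
Equating the net (thermal + elastic) strains gives |α₁ − α₂|·ΔT = P·[1/(A₁E₁) + 1/(A₂E₂)].
|α₁ − α₂|·ΔT = 7.5×10⁻⁶ × 164 = 0.00123.
1/(A₁E₁) + 1/(A₂E₂) = 1/(550×103×10³) + 1/(2000×45×10³) = 2.876×10⁻⁸ N⁻¹.
So P = 0.00123 / 2.876×10⁻⁸ = 42.76 kN.
σ_{magnesium alloy} = P/A₂ = 42760/2000 = 21.38 MPa, compressive.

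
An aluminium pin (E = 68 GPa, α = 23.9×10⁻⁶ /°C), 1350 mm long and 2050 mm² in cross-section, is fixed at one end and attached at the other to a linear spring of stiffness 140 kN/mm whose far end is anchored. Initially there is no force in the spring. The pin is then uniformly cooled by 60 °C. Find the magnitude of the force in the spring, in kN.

If the spring were absent the pin would shorten by αΔT L = 23.9×10⁻⁶ × 60 × 1350 = 1.936 mm.
With a force P in the spring, the elastic change of the pin is PL/(AE) and that of the spring is P/k; compatibility requires their sum to equal δ_free.
P [ L/(AE) + 1/k ] = δ_free → P [ 1350/(2050×68×10³) + 1/(140×10³) ] = 1.936.
P = 1.936 / 1.683×10⁻⁵ = 115000 N.

P ≈ 115 kN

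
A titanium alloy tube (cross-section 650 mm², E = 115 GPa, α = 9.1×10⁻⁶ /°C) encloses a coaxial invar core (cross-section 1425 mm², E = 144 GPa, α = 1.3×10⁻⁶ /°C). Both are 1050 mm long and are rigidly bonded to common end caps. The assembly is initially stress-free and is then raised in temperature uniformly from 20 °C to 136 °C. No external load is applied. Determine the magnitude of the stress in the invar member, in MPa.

The titanium alloy has the larger α, so on heating it would change length more than the invar if both were free. The rigid plates force a common final length, so the titanium alloy is put into compression and the invar into tension, with equal and opposite forces P (no external load).
Equating the net (thermal + elastic) strains gives |α₁ − α₂|·ΔT = P·[1/(A₁E₁) + 1/(A₂E₂)].
|α₁ − α₂|·ΔT = 7.8×10⁻⁶ × 116 = 0.0009048.
1/(A₁E₁) + 1/(A₂E₂) = 1/(650×115×10³) + 1/(1425×144×10³) = 1.825×10⁻⁸ N⁻¹.
So P = 0.0009048 / 1.825×10⁻⁸ = 49.57 kN.
σ_{invar} = P/A₂ = 49570/1425 = 34.79 MPa, tensile.

σ ≈ 34.8 MPa (tensile)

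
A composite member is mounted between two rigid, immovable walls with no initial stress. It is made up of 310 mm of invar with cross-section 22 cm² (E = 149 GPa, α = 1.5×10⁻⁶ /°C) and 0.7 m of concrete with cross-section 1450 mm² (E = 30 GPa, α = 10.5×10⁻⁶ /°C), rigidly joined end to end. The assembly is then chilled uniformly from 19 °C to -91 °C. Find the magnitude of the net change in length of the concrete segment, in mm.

|ΔL| ≈ 0.00343 mm

Free thermal contraction of the whole bar: Σ αᵢΔT Lᵢ = 1.5×10⁻⁶×110×310 + 10.5×10⁻⁶×110×700 = 0.8597 mm.
The walls prevent any net length change, so an axial force P (same in every segment) develops. Compatibility: P · Σ Lᵢ/(AᵢEᵢ) = δ_free.
The series flexibility is Σ Lᵢ/(AᵢEᵢ) = 310/(2200×149×10³) + 700/(1450×30×10³) = 1.704×10⁻⁵ mm/N.
Hence P = δ_free / Σ(L/AE) = 0.8597/1.704×10⁻⁵ = 50.46 kN (tensile).
For the concrete segment, free thermal change = 10.5×10⁻⁶×110×700 = 0.8085 mm and elastic change from P = 50460×700/(1450×30×10³) = 0.8119 mm; these oppose, so the net change is 0.00343 mm (segment lengthens).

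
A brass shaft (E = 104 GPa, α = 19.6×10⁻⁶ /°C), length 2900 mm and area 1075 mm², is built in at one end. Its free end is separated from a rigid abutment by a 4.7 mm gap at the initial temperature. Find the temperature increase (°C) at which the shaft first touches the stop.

Contact occurs when the free expansion equals the gap: αΔT L = 4.7 mm.
ΔT = 4.7 / (19.6×10⁻⁶ × 2900) = 82.69 °C.

ΔT ≈ 82.7 °C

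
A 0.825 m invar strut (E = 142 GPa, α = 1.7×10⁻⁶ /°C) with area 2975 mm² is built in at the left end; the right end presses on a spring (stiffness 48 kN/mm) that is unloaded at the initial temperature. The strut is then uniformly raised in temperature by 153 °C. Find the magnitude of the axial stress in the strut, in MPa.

Free thermal expansion: δ_free = αΔT L = 1.7×10⁻⁶ × 153 × 825 = 0.2146 mm.
Let P be the compressive force at the spring. The strut shortens elastically by PL/(AE) and the spring compresses by P/k; together these equal δ_free.
P [ L/(AE) + 1/k ] = δ_free → P [ 825/(2975×142×10³) + 1/(48×10³) ] = 0.2146.
P = 0.2146 / 2.279×10⁻⁵ = 9417 N.
σ = P/A = 9417/2975 = 3.165 MPa.

σ ≈ 3.17 MPa (compressive)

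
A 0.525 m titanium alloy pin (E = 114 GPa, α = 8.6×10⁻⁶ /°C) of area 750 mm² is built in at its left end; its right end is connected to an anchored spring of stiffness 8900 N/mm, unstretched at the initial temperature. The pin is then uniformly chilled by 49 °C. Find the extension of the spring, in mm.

δ ≈ 0.21 mm

If the spring were absent the pin would shorten by αΔT L = 8.6×10⁻⁶ × 49 × 525 = 0.2212 mm.
With a force P in the spring, the elastic change of the pin is PL/(AE) and that of the spring is P/k; compatibility requires their sum to equal δ_free.
P [ L/(AE) + 1/k ] = δ_free → P [ 525/(750×114×10³) + 1/(8900) ] = 0.2212.
P = 0.2212 / 0.0001185 = 1867 N.
Spring extension = P/k = 1867/(8900) = 0.2098 mm.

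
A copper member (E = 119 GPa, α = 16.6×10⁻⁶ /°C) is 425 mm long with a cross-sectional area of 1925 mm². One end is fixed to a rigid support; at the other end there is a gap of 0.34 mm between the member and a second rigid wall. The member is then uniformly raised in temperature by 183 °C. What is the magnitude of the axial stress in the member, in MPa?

σ ≈ 266 MPa (compressive)

Unrestrained expansion: δ_free = αΔT L = 16.6×10⁻⁶ × 183 × 425 = 1.291 mm.
After closing the 0.34 mm clearance, 1.291 − 0.34 = 0.9511 mm of expansion remains to be suppressed by the wall.
So σ = E(δ_free − g)/L = 119×10³ × 0.9511/425 = 266.3 MPa.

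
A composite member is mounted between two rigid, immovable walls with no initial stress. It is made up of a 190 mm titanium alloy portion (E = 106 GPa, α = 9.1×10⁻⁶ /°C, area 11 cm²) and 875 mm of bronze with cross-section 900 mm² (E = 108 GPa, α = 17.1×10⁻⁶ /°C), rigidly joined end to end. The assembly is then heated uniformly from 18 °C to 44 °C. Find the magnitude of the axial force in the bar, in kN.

Free thermal expansion of the whole bar: Σ αᵢΔT Lᵢ = 9.1×10⁻⁶×26×190 + 17.1×10⁻⁶×26×875 = 0.434 mm.
The walls prevent any net length change, so an axial force P (same in every segment) develops. Compatibility: P · Σ Lᵢ/(AᵢEᵢ) = δ_free.
The series flexibility is Σ Lᵢ/(AᵢEᵢ) = 190/(1100×106×10³) + 875/(900×108×10³) = 1.063×10⁻⁵ mm/N.
P = 0.434 / 1.063×10⁻⁵ = 40820 N = 40.82 kN, compressive.

P ≈ 40.8 kN (compressive)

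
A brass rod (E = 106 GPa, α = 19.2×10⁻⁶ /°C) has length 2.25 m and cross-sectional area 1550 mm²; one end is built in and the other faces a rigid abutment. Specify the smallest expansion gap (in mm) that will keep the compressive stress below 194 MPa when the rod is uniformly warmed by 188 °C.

Free expansion if unrestrained: δ_free = αΔT L = 19.2×10⁻⁶ × 188 × 2250 = 8.122 mm.
A stress of 194 MPa corresponds to the wall pushing the rod back by σL/E = 194×2250/(106×10³) = 4.118 mm.
The gap must absorb the remainder: g_min = 8.122 − 4.118 = 4.004 mm.

g ≈ 4 mm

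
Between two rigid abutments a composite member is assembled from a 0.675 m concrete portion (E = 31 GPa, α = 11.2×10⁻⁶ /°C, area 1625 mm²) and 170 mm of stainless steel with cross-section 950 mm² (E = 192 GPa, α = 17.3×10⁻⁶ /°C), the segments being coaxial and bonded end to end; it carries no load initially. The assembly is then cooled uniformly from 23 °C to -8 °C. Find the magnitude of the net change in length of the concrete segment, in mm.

|ΔL| ≈ 0.07 mm

With the walls removed the bar would change length by δ_free = Σ αᵢΔT Lᵢ = 11.2×10⁻⁶×31×675 + 17.3×10⁻⁶×31×170 = 0.3255 mm.
The rigid supports impose zero overall length change; the single axial force P common to all segments must satisfy P Σ Lᵢ/(AᵢEᵢ) = δ_free.
The series flexibility is Σ Lᵢ/(AᵢEᵢ) = 675/(1625×31×10³) + 170/(950×192×10³) = 1.433×10⁻⁵ mm/N.
So P = 0.3255 / 1.433×10⁻⁵ = 22.71 kN, tensile.
For the concrete segment, free thermal change = 11.2×10⁻⁶×31×675 = 0.2344 mm and elastic change from P = 22710×675/(1625×31×10³) = 0.3044 mm; these oppose, so the net change is 0.07 mm (segment lengthens).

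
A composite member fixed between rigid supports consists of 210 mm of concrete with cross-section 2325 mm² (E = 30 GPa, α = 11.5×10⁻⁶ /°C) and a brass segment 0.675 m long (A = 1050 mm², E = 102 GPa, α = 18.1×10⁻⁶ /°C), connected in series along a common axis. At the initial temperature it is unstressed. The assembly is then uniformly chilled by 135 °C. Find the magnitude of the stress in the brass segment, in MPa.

σ ≈ 202 MPa (tensile)

With the walls removed the bar would change length by δ_free = Σ αᵢΔT Lᵢ = 11.5×10⁻⁶×135×210 + 18.1×10⁻⁶×135×675 = 1.975 mm.
The rigid supports impose zero overall length change; the single axial force P common to all segments must satisfy P Σ Lᵢ/(AᵢEᵢ) = δ_free.
Σ Lᵢ/(AᵢEᵢ) = 210/(2325×30×10³) + 675/(1050×102×10³) = 9.313×10⁻⁶ mm/N.
So P = 1.975 / 9.313×10⁻⁶ = 212.1 kN, tensile.
σ_{brass} = P / A = 212100 / 1050 = 202 MPa.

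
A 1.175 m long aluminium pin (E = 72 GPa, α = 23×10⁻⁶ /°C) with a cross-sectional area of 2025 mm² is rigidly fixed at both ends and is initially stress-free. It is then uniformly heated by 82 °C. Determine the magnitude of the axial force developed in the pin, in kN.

P ≈ 275 kN (compressive)

Full restraint means ε = 0, so the stress is σ = EαΔT = 72×10³ × 23×10⁻⁶ × 82 = 135.8 MPa.
P = AEαΔT = 2025 × 72×10³ × 23×10⁻⁶ × 82 = 275 kN (compressive).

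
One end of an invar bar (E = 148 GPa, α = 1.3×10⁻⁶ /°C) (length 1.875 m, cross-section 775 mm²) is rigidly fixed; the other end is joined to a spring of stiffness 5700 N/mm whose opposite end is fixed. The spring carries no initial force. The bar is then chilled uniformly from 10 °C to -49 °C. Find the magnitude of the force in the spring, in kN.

If the spring were absent the bar would shorten by αΔT L = 1.3×10⁻⁶ × 59 × 1875 = 0.1438 mm.
Let P be the tensile force in the spring. The bar extends elastically by PL/(AE) and the spring stretches by P/k; together these equal δ_free.
P [ L/(AE) + 1/k ] = δ_free → P [ 1875/(775×148×10³) + 1/(5700) ] = 0.1438.
P = 0.1438 / 0.0001918 = 749.9 N.

P ≈ 0.75 kN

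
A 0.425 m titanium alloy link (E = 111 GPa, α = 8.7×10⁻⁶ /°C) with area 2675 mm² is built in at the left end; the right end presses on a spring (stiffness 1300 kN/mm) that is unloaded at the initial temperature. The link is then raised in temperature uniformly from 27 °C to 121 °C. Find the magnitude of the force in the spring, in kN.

If the spring were absent the link would lengthen by αΔT L = 8.7×10⁻⁶ × 94 × 425 = 0.3476 mm.
Let P be the compressive force at the spring. The link shortens elastically by PL/(AE) and the spring compresses by P/k; together these equal δ_free.
So P = δ_free / [L/(AE) + 1/k] = 0.3476 / [ 425/(2675×111×10³) + 1/(1300×10³) ].
P = 0.3476 / 2.201×10⁻⁶ = 157900 N.

P ≈ 158 kN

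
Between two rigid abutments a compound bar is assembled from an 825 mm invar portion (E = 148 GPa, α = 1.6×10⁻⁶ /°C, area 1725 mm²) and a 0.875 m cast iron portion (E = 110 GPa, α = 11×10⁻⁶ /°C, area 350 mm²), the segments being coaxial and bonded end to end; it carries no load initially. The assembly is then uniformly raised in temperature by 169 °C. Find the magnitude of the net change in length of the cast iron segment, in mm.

|ΔL| ≈ 0.00718 mm

With the walls removed the bar would change length by δ_free = Σ αᵢΔT Lᵢ = 1.6×10⁻⁶×169×825 + 11×10⁻⁶×169×875 = 1.85 mm.
Since the ends are fixed, an axial force P builds up, equal in every segment, with P · Σ Lᵢ/(AᵢEᵢ) = δ_free.
The series flexibility is Σ Lᵢ/(AᵢEᵢ) = 825/(1725×148×10³) + 875/(350×110×10³) = 2.596×10⁻⁵ mm/N.
So P = 1.85 / 2.596×10⁻⁵ = 71.26 kN, compressive.
For the cast iron segment, free thermal change = 11×10⁻⁶×169×875 = 1.627 mm and elastic change from P = 71260×875/(350×110×10³) = 1.619 mm; these oppose, so the net change is 0.00718 mm (segment lengthens).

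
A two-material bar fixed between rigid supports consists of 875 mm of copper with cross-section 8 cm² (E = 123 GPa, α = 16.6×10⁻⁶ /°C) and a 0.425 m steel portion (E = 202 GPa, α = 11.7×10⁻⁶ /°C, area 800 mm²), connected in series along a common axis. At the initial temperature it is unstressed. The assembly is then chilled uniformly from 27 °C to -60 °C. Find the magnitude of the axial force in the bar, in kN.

If the supports were absent, the total length change would be Σ αᵢΔT Lᵢ = 16.6×10⁻⁶×87×875 + 11.7×10⁻⁶×87×425 = 1.696 mm.
The walls prevent any net length change, so an axial force P (same in every segment) develops. Compatibility: P · Σ Lᵢ/(AᵢEᵢ) = δ_free.
Σ Lᵢ/(AᵢEᵢ) = 875/(800×123×10³) + 425/(800×202×10³) = 1.152×10⁻⁵ mm/N.
Hence P = δ_free / Σ(L/AE) = 1.696/1.152×10⁻⁵ = 147.2 kN (tensile).

P ≈ 147 kN (tensile)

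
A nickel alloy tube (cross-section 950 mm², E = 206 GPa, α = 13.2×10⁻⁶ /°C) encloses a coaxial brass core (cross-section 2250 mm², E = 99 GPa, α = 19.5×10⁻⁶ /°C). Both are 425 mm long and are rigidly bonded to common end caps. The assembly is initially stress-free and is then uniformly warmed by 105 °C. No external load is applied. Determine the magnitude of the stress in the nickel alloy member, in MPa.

σ ≈ 72.5 MPa (tensile)

The brass has the larger α, so on heating it would change length more than the nickel alloy if both were free. The rigid plates force a common final length, so the brass is put into compression and the nickel alloy into tension, with equal and opposite forces P (no external load).
Equating the net (thermal + elastic) strains gives |α₁ − α₂|·ΔT = P·[1/(A₁E₁) + 1/(A₂E₂)].
|α₁ − α₂|·ΔT = 6.3×10⁻⁶ × 105 = 0.0006615.
1/(A₁E₁) + 1/(A₂E₂) = 1/(950×206×10³) + 1/(2250×99×10³) = 9.599×10⁻⁹ N⁻¹.
P = 0.0006615 / 9.599×10⁻⁹ = 68910 N = 68.91 kN.
σ_{nickel alloy} = P/A₁ = 68910/950 = 72.54 MPa, tensile.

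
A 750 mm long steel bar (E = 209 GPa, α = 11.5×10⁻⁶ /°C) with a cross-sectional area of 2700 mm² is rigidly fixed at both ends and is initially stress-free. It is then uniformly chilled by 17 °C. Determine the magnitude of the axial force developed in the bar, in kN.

Full restraint means ε = 0, so the stress is σ = EαΔT = 209×10³ × 11.5×10⁻⁶ × 17 = 40.86 MPa.
Then P = σA = 40.86 × 2700 mm² = 110.3 kN, tensile.

P ≈ 110 kN (tensile)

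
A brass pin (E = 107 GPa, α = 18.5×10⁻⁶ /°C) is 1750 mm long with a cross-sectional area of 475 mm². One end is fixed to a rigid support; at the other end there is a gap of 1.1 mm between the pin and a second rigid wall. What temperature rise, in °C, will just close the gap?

ΔT ≈ 34 °C

The gap closes when αΔT L = 1.1 mm, since the pin is still unstressed at that instant.
So ΔT = g/(αL) = 1.1/(18.5×10⁻⁶ × 1750) = 33.98 °C.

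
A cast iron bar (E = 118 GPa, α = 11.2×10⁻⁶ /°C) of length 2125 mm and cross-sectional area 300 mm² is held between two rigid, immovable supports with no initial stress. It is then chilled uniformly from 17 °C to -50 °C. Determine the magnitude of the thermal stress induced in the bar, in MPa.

Because both ends are immovable the net strain is zero, and the suppressed thermal strain is αΔT = 11.2×10⁻⁶ × 67 = 750.4×10⁻⁶.
Hence σ = E·αΔT = 118×10³ × 750.4×10⁻⁶ = 88.55 MPa, tensile.

σ ≈ 88.5 MPa (tensile)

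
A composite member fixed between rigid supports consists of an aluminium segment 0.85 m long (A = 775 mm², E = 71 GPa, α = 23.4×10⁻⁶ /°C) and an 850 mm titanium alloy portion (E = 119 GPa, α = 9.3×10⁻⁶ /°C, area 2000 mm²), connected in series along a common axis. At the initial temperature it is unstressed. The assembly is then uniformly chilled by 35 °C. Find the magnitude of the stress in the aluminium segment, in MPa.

σ ≈ 66 MPa (tensile)

If the supports were absent, the total length change would be Σ αᵢΔT Lᵢ = 23.4×10⁻⁶×35×850 + 9.3×10⁻⁶×35×850 = 0.9728 mm.
Since the ends are fixed, an axial force P builds up, equal in every segment, with P · Σ Lᵢ/(AᵢEᵢ) = δ_free.
The series flexibility is Σ Lᵢ/(AᵢEᵢ) = 850/(775×71×10³) + 850/(2000×119×10³) = 1.902×10⁻⁵ mm/N.
Hence P = δ_free / Σ(L/AE) = 0.9728/1.902×10⁻⁵ = 51.15 kN (tensile).
σ_{aluminium} = P / A = 51150 / 775 = 66 MPa.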